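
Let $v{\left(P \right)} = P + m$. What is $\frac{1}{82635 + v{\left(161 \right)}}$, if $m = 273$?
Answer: $\frac{1}{83069} \approx 1.2038 \cdot 10^{-5}$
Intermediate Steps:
$v{\left(P \right)} = 273 + P$ ($v{\left(P \right)} = P + 273 = 273 + P$)
$\frac{1}{82635 + v{\left(161 \right)}} = \frac{1}{82635 + \left(273 + 161\right)} = \frac{1}{82635 + 434} = \frac{1}{83069}$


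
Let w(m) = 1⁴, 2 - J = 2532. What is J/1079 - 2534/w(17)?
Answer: -2736716/1079 ≈ -2536.3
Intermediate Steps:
J = -2530 (J = 2 - 1*2532 = 2 - 2532 = -2530)
w(m) = 1
J/1079 - 2534/w(17) = -2530/1079 - 2534/1 = -2530*1/1079 - 2534*1 = -2530/1079 - 2534 = -2736716/1079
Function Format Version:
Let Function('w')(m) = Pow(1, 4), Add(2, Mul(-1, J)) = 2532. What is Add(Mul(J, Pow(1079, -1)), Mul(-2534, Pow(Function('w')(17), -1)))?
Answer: Rational(-2736716, 1079) ≈ -2536.3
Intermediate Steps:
J = -2530 (J = Add(2, Mul(-1, 2532)) = Add(2, -2532) = -2530)
Function('w')(m) = 1
Add(Mul(J, Pow(1079, -1)), Mul(-2534, Pow(Function('w')(17), -1))) = Add(Mul(-2530, Pow(1079, -1)), Mul(-2534, Pow(1, -1))) = Add(Mul(-2530, Rational(1, 1079)), Mul(-2534, 1)) = Add(Rational(-2530, 1079), -2534) = Rational(-2736716, 1079)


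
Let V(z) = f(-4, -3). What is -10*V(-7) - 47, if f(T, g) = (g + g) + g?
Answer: 43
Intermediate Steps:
f(T, g) = 3*g (f(T, g) = 2*g + g = 3*g)
V(z) = -9 (V(z) = 3*(-3) = -9)
-10*V(-7) - 47 = -10*(-9) - 47 = 90 - 47 = 43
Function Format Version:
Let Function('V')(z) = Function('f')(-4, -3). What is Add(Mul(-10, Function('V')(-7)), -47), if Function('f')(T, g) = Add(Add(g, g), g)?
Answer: 43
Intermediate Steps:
Function('f')(T, g) = Mul(3, g) (Function('f')(T, g) = Add(Mul(2, g), g) = Mul(3, g))
Function('V')(z) = -9 (Function('V')(z) = Mul(3, -3) = -9)
Add(Mul(-10, Function('V')(-7)), -47) = Add(Mul(-10, -9), -47) = Add(90, -47) = 43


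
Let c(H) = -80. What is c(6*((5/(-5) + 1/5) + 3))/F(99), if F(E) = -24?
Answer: 10/3 ≈ 3.3333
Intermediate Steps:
c(6*((5/(-5) + 1/5) + 3))/F(99) = -80/(-24) = -80*(-1/24) = 10/3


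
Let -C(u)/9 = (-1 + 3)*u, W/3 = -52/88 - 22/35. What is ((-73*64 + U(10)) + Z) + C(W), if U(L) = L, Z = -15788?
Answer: -7847897/385 ≈ -20384.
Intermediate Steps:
W = -2817/770 (W = 3*(-52/88 - 22/35) = 3*(-52*1/88 - 22*1/35) = 3*(-13/22 - 22/35) = 3*(-939/770) = -2817/770 ≈ -3.6584)
C(u) = -18*u (C(u) = -9*(-1 + 3)*u = -18*u)
((-73*64 + U(10)) + Z) + C(W) = ((-73*64 + 10) - 15788) - 18*(-2817/770) = ((-4672 + 10) - 15788) + 25353/385 = (-4662 - 15788) + 25353/385 = -20450 + 25353/385 = -7847897/385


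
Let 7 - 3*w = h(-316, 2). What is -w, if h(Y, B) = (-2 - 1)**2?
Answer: 2/3 ≈ 0.66667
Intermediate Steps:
h(Y, B) = 9 (h(Y, B) = (-3)**2 = 9)
w = -2/3 (w = 7/3 - 1/3*9 = 7/3 - 3 = -2/3 ≈ -0.66667)
-w = -1*(-2/3) = 2/3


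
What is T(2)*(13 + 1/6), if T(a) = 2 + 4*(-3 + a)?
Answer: -79/3 ≈ -26.333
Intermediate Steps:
T(a) = -10 + 4*a (T(a) = 2 + (-12 + 4*a) = -10 + 4*a)
T(2)*(13 + 1/6) = (-10 + 4*2)*(13 + 1/6) = (-10 + 8)*(13 + ⅙) = -2*79/6 = -79/3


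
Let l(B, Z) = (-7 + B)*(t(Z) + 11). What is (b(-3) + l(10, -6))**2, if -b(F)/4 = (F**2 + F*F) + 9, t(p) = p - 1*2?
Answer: 9801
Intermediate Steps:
t(p) = -2 + p (t(p) = p - 2 = -2 + p)
b(F) = -36 - 8*F**2 (b(F) = -4*((F**2 + F*F) + 9) = -4*((F**2 + F**2) + 9) = -4*(2*F**2 + 9) = -4*(9 + 2*F**2) = -36 - 8*F**2)
l(B, Z) = (-7 + B)*(9 + Z) (l(B, Z) = (-7 + B)*((-2 + Z) + 11) = (-7 + B)*(9 + Z))
(b(-3) + l(10, -6))**2 = ((-36 - 8*(-3)**2) + (-63 - 7*(-6) + 9*10 + 10*(-6)))**2 = ((-36 - 8*9) + (-63 + 42 + 90 - 60))**2 = ((-36 - 72) + 9)**2 = (-108 + 9)**2 = (-99)**2 = 9801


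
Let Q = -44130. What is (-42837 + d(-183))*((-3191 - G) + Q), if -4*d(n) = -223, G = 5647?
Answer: 2266037250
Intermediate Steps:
d(n) = 223/4 (d(n) = -¼*(-223) = 223/4)
(-42837 + d(-183))*((-3191 - G) + Q) = (-42837 + 223/4)*((-3191 - 1*5647) - 44130) = -171125*((-3191 - 5647) - 44130)/4 = -171125*(-8838 - 44130)/4 = -171125/4*(-52968) = 2266037250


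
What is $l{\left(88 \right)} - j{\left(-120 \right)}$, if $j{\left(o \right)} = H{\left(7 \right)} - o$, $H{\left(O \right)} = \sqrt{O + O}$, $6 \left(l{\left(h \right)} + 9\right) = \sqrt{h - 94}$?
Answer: $-129 - \sqrt{14} + \frac{i \sqrt{6}}{6} \approx -132.74 + 0.40825 i$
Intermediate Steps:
$l{\left(h \right)} = -9 + \frac{\sqrt{-94 + h}}{6}$ ($l{\left(h \right)} = -9 + \frac{\sqrt{h - 94}}{6} = -9 + \frac{\sqrt{-94 + h}}{6}$)
$H{\left(O \right)} = \sqrt{2} \sqrt{O}$ ($H{\left(O \right)} = \sqrt{2 O} = \sqrt{2} \sqrt{O}$)
$j{\left(o \right)} = \sqrt{14} - o$ ($j{\left(o \right)} = \sqrt{2} \sqrt{7} - o = \sqrt{14} - o$)
$l{\left(88 \right)} - j{\left(-120 \right)} = \left(-9 + \frac{\sqrt{-94 + 88}}{6}\right) - \left(\sqrt{14} - -120\right) = \left(-9 + \frac{\sqrt{-6}}{6}\right) - \left(\sqrt{14} + 120\right) = \left(-9 + \frac{i \sqrt{6}}{6}\right) - \left(120 + \sqrt{14}\right) = -129 - \sqrt{14} + \frac{i \sqrt{6}}{6}$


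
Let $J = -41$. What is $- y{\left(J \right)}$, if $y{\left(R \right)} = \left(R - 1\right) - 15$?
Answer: $57$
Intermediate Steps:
$y{\left(R \right)} = -16 + R$ ($y{\left(R \right)} = \left(-1 + R\right) - 15 = -16 + R$)
$- y{\left(J \right)} = - (-16 - 41) = \left(-1\right) \left(-57\right) = 57$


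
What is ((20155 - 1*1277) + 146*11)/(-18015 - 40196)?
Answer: -20484/58211 ≈ -0.35189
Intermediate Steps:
((20155 - 1*1277) + 146*11)/(-18015 - 40196) = ((20155 - 1277) + 1606)/(-58211) = (18878 + 1606)*(-1/58211) = 20484*(-1/58211) = -20484/58211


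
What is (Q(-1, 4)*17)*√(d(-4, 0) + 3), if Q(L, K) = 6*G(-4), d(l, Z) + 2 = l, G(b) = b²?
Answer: 1632*I*√3 ≈ 2826.7*I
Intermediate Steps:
d(l, Z) = -2 + l
Q(L, K) = 96 (Q(L, K) = 6*(-4)² = 6*16 = 96)
(Q(-1, 4)*17)*√(d(-4, 0) + 3) = (96*17)*√((-2 - 4) + 3) = 1632*√(-6 + 3) = 1632*√(-3) = 1632*(I*√3) = 1632*I*√3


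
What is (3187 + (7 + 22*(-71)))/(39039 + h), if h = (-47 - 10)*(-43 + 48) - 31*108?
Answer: 272/5901 ≈ 0.046094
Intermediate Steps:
h = -3633 (h = -57*5 - 3348 = -285 - 3348 = -3633)
(3187 + (7 + 22*(-71)))/(39039 + h) = (3187 + (7 + 22*(-71)))/(39039 - 3633) = (3187 + (7 - 1562))/35406 = (3187 - 1555)*(1/35406) = 1632*(1/35406) = 272/5901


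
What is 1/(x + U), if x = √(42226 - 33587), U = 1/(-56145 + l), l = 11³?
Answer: 54814/25956519934843 + 3004574596*√8639/25956519934843 ≈ 0.010759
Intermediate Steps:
l = 1331
U = -1/54814 (U = 1/(-56145 + 1331) = 1/(-54814) = -1/54814 ≈ -1.8244e-5)
x = √8639 ≈ 92.946
1/(x + U) = 1/(√8639 - 1/54814) = 1/(-1/54814 + √8639)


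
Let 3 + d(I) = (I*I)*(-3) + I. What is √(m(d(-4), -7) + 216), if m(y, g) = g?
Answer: √209 ≈ 14.457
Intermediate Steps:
d(I) = -3 + I - 3*I² (d(I) = -3 + ((I*I)*(-3) + I) = -3 + (I²*(-3) + I) = -3 + (-3*I² + I) = -3 + (I - 3*I²) = -3 + I - 3*I²)
√(m(d(-4), -7) + 216) = √(-7 + 216) = √209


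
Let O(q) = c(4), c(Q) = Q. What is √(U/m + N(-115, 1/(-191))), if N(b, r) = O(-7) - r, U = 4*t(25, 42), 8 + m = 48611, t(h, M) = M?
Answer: √38384252478251/3094391 ≈ 2.0022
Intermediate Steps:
O(q) = 4
m = 48603 (m = -8 + 48611 = 48603)
U = 168 (U = 4*42 = 168)
N(b, r) = 4 - r
√(U/m + N(-115, 1/(-191))) = √(168/48603 + (4 - 1/(-191))) = √(168*(1/48603) + (4 - 1*(-1/191))) = √(56/16201 + (4 + 1/191)) = √(56/16201 + 765/191) = √(12404461/3094391) = √38384252478251/3094391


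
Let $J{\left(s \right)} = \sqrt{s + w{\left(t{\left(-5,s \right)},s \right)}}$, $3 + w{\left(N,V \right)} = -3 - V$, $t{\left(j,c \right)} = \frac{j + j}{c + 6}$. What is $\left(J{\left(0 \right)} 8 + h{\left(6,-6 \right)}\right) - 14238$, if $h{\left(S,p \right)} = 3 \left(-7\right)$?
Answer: $-14259 + 8 i \sqrt{6} \approx -14259.0 + 19.596 i$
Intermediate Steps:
$h{\left(S,p \right)} = -21$
$t{\left(j,c \right)} = \frac{2 j}{6 + c}$
$w{\left(N,V \right)} = -6 - V$ ($w{\left(N,V \right)} = -3 - \left(3 + V\right) = -6 - V$)
$J{\left(s \right)} = i \sqrt{6}$ ($J{\left(s \right)} = \sqrt{s - \left(6 + s\right)} = \sqrt{-6} = i \sqrt{6}$)
$\left(J{\left(0 \right)} 8 + h{\left(6,-6 \right)}\right) - 14238 = \left(i \sqrt{6} \cdot 8 - 21\right) - 14238 = \left(8 i \sqrt{6} - 21\right) - 14238 = \left(-21 + 8 i \sqrt{6}\right) - 14238 = -14259 + 8 i \sqrt{6}$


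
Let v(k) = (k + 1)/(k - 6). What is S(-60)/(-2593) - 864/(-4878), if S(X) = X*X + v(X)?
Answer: -56190965/46378398 ≈ -1.2116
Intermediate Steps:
v(k) = (1 + k)/(-6 + k)
S(X) = X² + (1 + X)/(-6 + X) (S(X) = X*X + (1 + X)/(-6 + X) = X² + (1 + X)/(-6 + X))
S(-60)/(-2593) - 864/(-4878) = ((1 - 60 + (-60)²*(-6 - 60))/(-6 - 60))/(-2593) - 864/(-4878) = ((1 - 60 + 3600*(-66))/(-66))*(-1/2593) - 864*(-1/4878) = -(1 - 60 - 237600)/66*(-1/2593) + 48/271 = -1/66*(-237659)*(-1/2593) + 48/271 = (237659/66)*(-1/2593) + 48/271 = -237659/171138 + 48/271 = -56190965/46378398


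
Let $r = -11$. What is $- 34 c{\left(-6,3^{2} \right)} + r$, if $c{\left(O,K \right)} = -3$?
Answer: $91$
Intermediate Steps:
$- 34 c{\left(-6,3^{2} \right)} + r = \left(-34\right) \left(-3\right) - 11 = 102 - 11 = 91$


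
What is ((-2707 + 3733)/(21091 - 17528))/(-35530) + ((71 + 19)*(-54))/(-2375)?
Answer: 647622567/316483475 ≈ 2.0463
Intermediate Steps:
((-2707 + 3733)/(21091 - 17528))/(-35530) + ((71 + 19)*(-54))/(-2375) = (1026/3563)*(-1/35530) + (90*(-54))*(-1/2375) = (1026*(1/3563))*(-1/35530) - 4860*(-1/2375) = (1026/3563)*(-1/35530) + 972/475 = -27/3331405 + 972/475 = 647622567/316483475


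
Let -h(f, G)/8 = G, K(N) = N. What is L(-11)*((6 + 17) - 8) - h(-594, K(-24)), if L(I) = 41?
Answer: 423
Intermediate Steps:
h(f, G) = -8*G
L(-11)*((6 + 17) - 8) - h(-594, K(-24)) = 41*((6 + 17) - 8) - (-8)*(-24) = 41*(23 - 8) - 1*192 = 41*15 - 192 = 615 - 192 = 423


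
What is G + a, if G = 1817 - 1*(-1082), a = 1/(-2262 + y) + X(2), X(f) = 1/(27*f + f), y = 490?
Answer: 71918821/24808 ≈ 2899.0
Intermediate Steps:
X(f) = 1/(28*f)
a = 429/24808 (a = 1/(-2262 + 490) + (1/28)/2 = 1/(-1772) + (1/28)*(½) = -1/1772 + 1/56 = 429/24808 ≈ 0.017293)
G = 2899 (G = 1817 + 1082 = 2899)
G + a = 2899 + 429/24808 = 71918821/24808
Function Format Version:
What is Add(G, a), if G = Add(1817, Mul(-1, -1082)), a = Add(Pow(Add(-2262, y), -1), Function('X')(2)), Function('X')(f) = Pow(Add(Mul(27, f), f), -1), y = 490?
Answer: Rational(71918821, 24808) ≈ 2899.0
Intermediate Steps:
Function('X')(f) = Mul(Rational(1, 28), Pow(f, -1)) (Function('X')(f) = Pow(Mul(28, f), -1) = Mul(Rational(1, 28), Pow(f, -1)))
a = Rational(429, 24808) (a = Add(Pow(Add(-2262, 490), -1), Mul(Rational(1, 28), Pow(2, -1))) = Add(Pow(-1772, -1), Mul(Rational(1, 28), Rational(1, 2))) = Add(Rational(-1, 1772), Rational(1, 56)) = Rational(429, 24808) ≈ 0.017293)
G = 2899 (G = Add(1817, 1082) = 2899)
Add(G, a) = Add(2899, Rational(429, 24808)) = Rational(71918821, 24808)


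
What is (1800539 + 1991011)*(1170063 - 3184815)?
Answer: -7639032945600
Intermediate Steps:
(1800539 + 1991011)*(1170063 - 3184815) = 3791550*(-2014752) = -7639032945600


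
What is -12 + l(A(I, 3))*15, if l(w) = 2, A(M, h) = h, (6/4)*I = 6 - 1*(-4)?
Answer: 18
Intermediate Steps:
I = 20/3 (I = 2*(6 - 1*(-4))/3 = 2*(6 + 4)/3 = (⅔)*10 = 20/3 ≈ 6.6667)
-12 + l(A(I, 3))*15 = -12 + 2*15 = -12 + 30 = 18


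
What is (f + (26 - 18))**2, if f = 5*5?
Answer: 1089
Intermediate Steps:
f = 25
(f + (26 - 18))**2 = (25 + (26 - 18))**2 = (25 + 8)**2 = 33**2 = 1089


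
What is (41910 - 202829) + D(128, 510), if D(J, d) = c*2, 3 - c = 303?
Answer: -161519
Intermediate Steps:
c = -300 (c = 3 - 1*303 = 3 - 303 = -300)
D(J, d) = -600 (D(J, d) = -300*2 = -600)
(41910 - 202829) + D(128, 510) = (41910 - 202829) - 600 = -160919 - 600 = -161519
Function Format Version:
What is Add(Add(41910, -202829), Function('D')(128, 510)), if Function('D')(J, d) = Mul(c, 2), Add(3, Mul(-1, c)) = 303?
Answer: -161519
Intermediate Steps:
c = -300 (c = Add(3, Mul(-1, 303)) = Add(3, -303) = -300)
Function('D')(J, d) = -600 (Function('D')(J, d) = Mul(-300, 2) = -600)
Add(Add(41910, -202829), Function('D')(128, 510)) = Add(Add(41910, -202829), -600) = Add(-160919, -600) = -161519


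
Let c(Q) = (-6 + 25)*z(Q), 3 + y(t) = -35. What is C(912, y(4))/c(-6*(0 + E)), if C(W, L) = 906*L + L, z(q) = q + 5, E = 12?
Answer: 1814/67 ≈ 27.075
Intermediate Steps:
z(q) = 5 + q
y(t) = -38 (y(t) = -3 - 35 = -38)
C(W, L) = 907*L
c(Q) = 95 + 19*Q (c(Q) = (-6 + 25)*(5 + Q) = 19*(5 + Q) = 95 + 19*Q)
C(912, y(4))/c(-6*(0 + E)) = (907*(-38))/(95 + 19*(-6*(0 + 12))) = -34466/(95 + 19*(-6*12)) = -34466/(95 + 19*(-72)) = -34466/(95 - 1368) = -34466/(-1273) = -34466*(-1/1273) = 1814/67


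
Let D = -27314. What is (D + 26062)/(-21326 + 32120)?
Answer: -626/5397 ≈ -0.11599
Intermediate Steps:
(D + 26062)/(-21326 + 32120) = (-27314 + 26062)/(-21326 + 32120) = -1252/10794 = -1252*1/10794 = -626/5397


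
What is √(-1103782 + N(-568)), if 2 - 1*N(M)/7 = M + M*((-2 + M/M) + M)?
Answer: 2*I*√840534 ≈ 1833.6*I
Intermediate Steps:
N(M) = 14 - 7*M - 7*M*(-1 + M) (N(M) = 14 - 7*(M + M*((-2 + M/M) + M)) = 14 - 7*(M + M*((-2 + 1) + M)) = 14 - 7*(M + M*(-1 + M)) = 14 + (-7*M - 7*M*(-1 + M)) = 14 - 7*M - 7*M*(-1 + M))
√(-1103782 + N(-568)) = √(-1103782 + (14 - 7*(-568)²)) = √(-1103782 + (14 - 7*322624)) = √(-1103782 + (14 - 2258368)) = √(-1103782 - 2258354) = √(-3362136) = 2*I*√840534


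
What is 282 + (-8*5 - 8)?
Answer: 234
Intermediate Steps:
282 + (-8*5 - 8) = 282 + (-40 - 8) = 282 - 48 = 234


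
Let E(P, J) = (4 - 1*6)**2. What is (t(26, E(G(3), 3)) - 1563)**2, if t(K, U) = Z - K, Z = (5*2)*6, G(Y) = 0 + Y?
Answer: 2337841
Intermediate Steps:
G(Y) = Y
Z = 60 (Z = 10*6 = 60)
E(P, J) = 4 (E(P, J) = (4 - 6)**2 = (-2)**2 = 4)
t(K, U) = 60 - K
(t(26, E(G(3), 3)) - 1563)**2 = ((60 - 1*26) - 1563)**2 = ((60 - 26) - 1563)**2 = (34 - 1563)**2 = (-1529)**2 = 2337841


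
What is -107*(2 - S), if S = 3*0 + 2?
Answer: 0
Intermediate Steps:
S = 2 (S = 0 + 2 = 2)
-107*(2 - S) = -107*(2 - 1*2) = -107*(2 - 2) = -107*0 = 0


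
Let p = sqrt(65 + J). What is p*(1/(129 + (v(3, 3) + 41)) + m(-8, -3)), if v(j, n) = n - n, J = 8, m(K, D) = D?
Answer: -509*sqrt(73)/170 ≈ -25.582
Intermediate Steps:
v(j, n) = 0
p = sqrt(73) (p = sqrt(65 + 8) = sqrt(73) ≈ 8.5440)
p*(1/(129 + (v(3, 3) + 41)) + m(-8, -3)) = sqrt(73)*(1/(129 + (0 + 41)) - 3) = sqrt(73)*(1/(129 + 41) - 3) = sqrt(73)*(1/170 - 3) = sqrt(73)*(-509/170) = -509*sqrt(73)/170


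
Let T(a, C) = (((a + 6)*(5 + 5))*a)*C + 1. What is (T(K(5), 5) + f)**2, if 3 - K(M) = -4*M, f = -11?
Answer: 1111555600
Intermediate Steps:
K(M) = 3 + 4*M (K(M) = 3 - (-4)*M = 3 + 4*M)
T(a, C) = 1 + C*a*(60 + 10*a) (T(a, C) = (((6 + a)*10)*a)*C + 1 = ((60 + 10*a)*a)*C + 1 = (a*(60 + 10*a))*C + 1 = C*a*(60 + 10*a) + 1 = 1 + C*a*(60 + 10*a))
(T(K(5), 5) + f)**2 = ((1 + 10*5*(3 + 4*5)**2 + 60*5*(3 + 4*5)) - 11)**2 = ((1 + 10*5*(3 + 20)**2 + 60*5*(3 + 20)) - 11)**2 = ((1 + 10*5*23**2 + 60*5*23) - 11)**2 = ((1 + 10*5*529 + 6900) - 11)**2 = ((1 + 26450 + 6900) - 11)**2 = (33351 - 11)**2 = 33340**2 = 1111555600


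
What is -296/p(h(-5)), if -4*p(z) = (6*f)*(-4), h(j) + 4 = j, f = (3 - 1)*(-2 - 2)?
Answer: 37/6 ≈ 6.1667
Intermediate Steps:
f = -8 (f = 2*(-4) = -8)
h(j) = -4 + j
p(z) = -48 (p(z) = -6*(-8)*(-4)/4 = -(-12)*(-4) = -¼*192 = -48)
-296/p(h(-5)) = -296/(-48) = -296*(-1/48) = 37/6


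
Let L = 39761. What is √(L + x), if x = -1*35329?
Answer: 4*√277 ≈ 66.573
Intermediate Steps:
x = -35329
√(L + x) = √(39761 - 35329) = √4432 = 4*√277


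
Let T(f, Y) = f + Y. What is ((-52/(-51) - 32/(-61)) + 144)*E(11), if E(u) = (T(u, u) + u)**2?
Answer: 164362044/1037 ≈ 1.5850e+5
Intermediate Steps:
T(f, Y) = Y + f
E(u) = 9*u**2 (E(u) = ((u + u) + u)**2 = (2*u + u)**2 = (3*u)**2 = 9*u**2)
((-52/(-51) - 32/(-61)) + 144)*E(11) = ((-52/(-51) - 32/(-61)) + 144)*(9*11**2) = ((-52*(-1/51) - 32*(-1/61)) + 144)*(9*121) = ((52/51 + 32/61) + 144)*1089 = (4804/3111 + 144)*1089 = (452788/3111)*1089 = 164362044/1037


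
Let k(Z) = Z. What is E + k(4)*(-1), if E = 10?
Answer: 6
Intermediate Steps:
E + k(4)*(-1) = 10 + 4*(-1) = 10 - 4 = 6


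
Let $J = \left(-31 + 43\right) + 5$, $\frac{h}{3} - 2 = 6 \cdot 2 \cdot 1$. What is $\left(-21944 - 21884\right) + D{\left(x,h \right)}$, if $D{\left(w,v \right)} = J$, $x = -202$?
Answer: $-43811$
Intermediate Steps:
$h = 42$ ($h = 6 + 3 \cdot 6 \cdot 2 \cdot 1 = 6 + 3 \cdot 12 \cdot 1 = 6 + 3 \cdot 12 = 6 + 36 = 42$)
$J = 17$ ($J = 12 + 5 = 17$)
$D{\left(w,v \right)} = 17$
$\left(-21944 - 21884\right) + D{\left(x,h \right)} = \left(-21944 - 21884\right) + 17 = -43828 + 17 = -43811$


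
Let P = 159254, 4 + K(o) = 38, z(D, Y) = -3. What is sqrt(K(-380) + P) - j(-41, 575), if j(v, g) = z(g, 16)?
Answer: 3 + 2*sqrt(39822) ≈ 402.11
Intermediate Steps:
K(o) = 34 (K(o) = -4 + 38 = 34)
j(v, g) = -3
sqrt(K(-380) + P) - j(-41, 575) = sqrt(34 + 159254) - 1*(-3) = sqrt(159288) + 3 = 2*sqrt(39822) + 3 = 3 + 2*sqrt(39822)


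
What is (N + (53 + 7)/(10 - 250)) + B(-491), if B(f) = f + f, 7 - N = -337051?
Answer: 1344303/4 ≈ 3.3608e+5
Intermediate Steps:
N = 337058 (N = 7 - 1*(-337051) = 7 + 337051 = 337058)
B(f) = 2*f
(N + (53 + 7)/(10 - 250)) + B(-491) = (337058 + (53 + 7)/(10 - 250)) + 2*(-491) = (337058 + 60/(-240)) - 982 = (337058 - 1/240*60) - 982 = (337058 - ¼) - 982 = 1348231/4 - 982 = 1344303/4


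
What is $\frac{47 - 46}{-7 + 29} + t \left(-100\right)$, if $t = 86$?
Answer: $- \frac{189199}{22} \approx -8600.0$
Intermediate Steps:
$\frac{47 - 46}{-7 + 29} + t \left(-100\right) = \frac{47 - 46}{-7 + 29} + 86 \left(-100\right) = 1 \cdot \frac{1}{22} - 8600 = \frac{1}{22} - 8600 = - \frac{189199}{22}$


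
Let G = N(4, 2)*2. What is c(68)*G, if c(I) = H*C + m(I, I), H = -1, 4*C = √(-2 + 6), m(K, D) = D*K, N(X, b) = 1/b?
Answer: 9247/2 ≈ 4623.5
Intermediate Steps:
G = 1 (G = 2/2 = (½)*2 = 1)
C = ½ (C = √(-2 + 6)/4 = √4/4 = (¼)*2 = ½ ≈ 0.50000)
c(I) = -½ + I² (c(I) = -1*½ + I*I = -½ + I²)
c(68)*G = (-½ + 68²)*1 = (-½ + 4624)*1 = (9247/2)*1 = 9247/2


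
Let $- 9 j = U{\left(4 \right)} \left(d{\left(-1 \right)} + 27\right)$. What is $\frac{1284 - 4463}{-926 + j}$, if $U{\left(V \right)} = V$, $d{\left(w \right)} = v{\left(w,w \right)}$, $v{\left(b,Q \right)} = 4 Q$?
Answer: $\frac{2601}{766} \approx 3.3956$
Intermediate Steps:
$d{\left(w \right)} = 4 w$
$j = - \frac{92}{9}$ ($j = - \frac{4 \left(4 \left(-1\right) + 27\right)}{9} = - \frac{4 \left(-4 + 27\right)}{9} = - \frac{4 \cdot 23}{9} = \left(- \frac{1}{9}\right) 92 = - \frac{92}{9} \approx -10.222$)
$\frac{1284 - 4463}{-926 + j} = \frac{1284 - 4463}{-926 - \frac{92}{9}} = - \frac{3179}{- \frac{8426}{9}} = \left(-3179\right) \left(- \frac{9}{8426}\right) = \frac{2601}{766}$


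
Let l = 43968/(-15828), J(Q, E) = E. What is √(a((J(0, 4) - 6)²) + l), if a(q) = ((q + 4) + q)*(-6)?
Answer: 2*I*√32523902/1319 ≈ 8.6474*I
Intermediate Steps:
a(q) = -24 - 12*q (a(q) = ((4 + q) + q)*(-6) = (4 + 2*q)*(-6) = -24 - 12*q)
l = -3664/1319 (l = 43968*(-1/15828) = -3664/1319 ≈ -2.7779)
√(a((J(0, 4) - 6)²) + l) = √((-24 - 12*(4 - 6)²) - 3664/1319) = √((-24 - 12*(-2)²) - 3664/1319) = √((-24 - 12*4) - 3664/1319) = √((-24 - 48) - 3664/1319) = √(-72 - 3664/1319) = √(-98632/1319) = 2*I*√32523902/1319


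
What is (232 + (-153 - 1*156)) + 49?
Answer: -28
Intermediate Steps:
(232 + (-153 - 1*156)) + 49 = (232 + (-153 - 156)) + 49 = (232 - 309) + 49 = -77 + 49 = -28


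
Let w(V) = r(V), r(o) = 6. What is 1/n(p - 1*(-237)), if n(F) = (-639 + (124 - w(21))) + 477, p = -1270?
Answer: -1/44 ≈ -0.022727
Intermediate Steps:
w(V) = 6
n(F) = -44 (n(F) = (-639 + (124 - 1*6)) + 477 = (-639 + (124 - 6)) + 477 = (-639 + 118) + 477 = -521 + 477 = -44)
1/n(p - 1*(-237)) = 1/(-44) = -1/44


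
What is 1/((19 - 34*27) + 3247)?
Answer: 1/2348 ≈ 0.00042589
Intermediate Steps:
1/((19 - 34*27) + 3247) = 1/((19 - 918) + 3247) = 1/(-899 + 3247) = 1/2348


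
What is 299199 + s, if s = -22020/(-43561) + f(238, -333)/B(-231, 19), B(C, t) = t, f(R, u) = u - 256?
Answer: 13032079268/43561 ≈ 2.9917e+5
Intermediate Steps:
f(R, u) = -256 + u
s = -1328371/43561 (s = -22020/(-43561) + (-256 - 333)/19 = -22020*(-1/43561) - 589*1/19 = 22020/43561 - 31 = -1328371/43561 ≈ -30.495)
299199 + s = 299199 - 1328371/43561 = 13032079268/43561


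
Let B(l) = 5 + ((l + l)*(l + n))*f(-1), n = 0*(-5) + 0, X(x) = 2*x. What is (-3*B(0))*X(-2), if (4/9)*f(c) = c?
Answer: 60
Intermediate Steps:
n = 0 (n = 0 + 0 = 0)
f(c) = 9*c/4
B(l) = 5 - 9*l**2/2 (B(l) = 5 + ((l + l)*(l + 0))*((9/4)*(-1)) = 5 + ((2*l)*l)*(-9/4) = 5 + (2*l**2)*(-9/4) = 5 - 9*l**2/2)
(-3*B(0))*X(-2) = (-3*(5 - 9/2*0**2))*(2*(-2)) = -3*(5 - 9/2*0)*(-4) = -3*(5 + 0)*(-4) = -3*5*(-4) = -15*(-4) = 60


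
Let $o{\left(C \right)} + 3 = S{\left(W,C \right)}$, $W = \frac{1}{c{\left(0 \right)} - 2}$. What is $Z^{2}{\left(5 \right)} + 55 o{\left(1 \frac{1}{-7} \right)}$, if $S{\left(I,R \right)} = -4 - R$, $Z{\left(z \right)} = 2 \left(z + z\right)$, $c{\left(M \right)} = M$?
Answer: $\frac{160}{7} \approx 22.857$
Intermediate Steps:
$W = - \frac{1}{2}$ ($W = \frac{1}{0 - 2} = \frac{1}{-2} = - \frac{1}{2} \approx -0.5$)
$Z{\left(z \right)} = 4 z$ ($Z{\left(z \right)} = 2 \cdot 2 z = 4 z$)
$o{\left(C \right)} = -7 - C$ ($o{\left(C \right)} = -3 - \left(4 + C\right) = -7 - C$)
$Z^{2}{\left(5 \right)} + 55 o{\left(1 \frac{1}{-7} \right)} = \left(4 \cdot 5\right)^{2} + 55 \left(-7 - 1 \frac{1}{-7}\right) = 20^{2} + 55 \left(-7 - 1 \left(- \frac{1}{7}\right)\right) = 400 + 55 \left(-7 - - \frac{1}{7}\right) = 400 + 55 \left(-7 + \frac{1}{7}\right) = 400 + 55 \left(- \frac{48}{7}\right) = 400 - \frac{2640}{7} = \frac{160}{7}$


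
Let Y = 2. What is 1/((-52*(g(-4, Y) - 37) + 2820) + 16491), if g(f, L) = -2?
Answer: 1/21339 ≈ 4.6863e-5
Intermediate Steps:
1/((-52*(g(-4, Y) - 37) + 2820) + 16491) = 1/((-52*(-2 - 37) + 2820) + 16491) = 1/((-52*(-39) + 2820) + 16491) = 1/((2028 + 2820) + 16491) = 1/(4848 + 16491) = 1/21339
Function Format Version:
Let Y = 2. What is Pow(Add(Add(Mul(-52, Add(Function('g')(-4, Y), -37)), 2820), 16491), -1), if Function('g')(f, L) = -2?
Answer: Rational(1, 21339) ≈ 4.6863e-5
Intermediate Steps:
Pow(Add(Add(Mul(-52, Add(Function('g')(-4, Y), -37)), 2820), 16491), -1) = Pow(Add(Add(Mul(-52, Add(-2, -37)), 2820), 16491), -1) = Pow(Add(Add(Mul(-52, -39), 2820), 16491), -1) = Pow(Add(Add(2028, 2820), 16491), -1) = Pow(Add(4848, 16491), -1) = Pow(21339, -1) = Rational(1, 21339)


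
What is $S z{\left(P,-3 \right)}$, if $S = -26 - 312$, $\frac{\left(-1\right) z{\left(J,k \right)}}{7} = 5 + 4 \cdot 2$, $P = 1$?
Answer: $30758$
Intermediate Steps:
$z{\left(J,k \right)} = -91$ ($z{\left(J,k \right)} = - 7 \left(5 + 4 \cdot 2\right) = - 7 \left(5 + 8\right) = \left(-7\right) 13 = -91$)
$S = -338$ ($S = -26 - 312 = -338$)
$S z{\left(P,-3 \right)} = \left(-338\right) \left(-91\right) = 30758$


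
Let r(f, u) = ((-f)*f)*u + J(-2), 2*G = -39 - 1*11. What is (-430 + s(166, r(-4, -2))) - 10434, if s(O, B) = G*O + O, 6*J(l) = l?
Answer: -14848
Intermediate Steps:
J(l) = l/6
G = -25 (G = (-39 - 1*11)/2 = (-39 - 11)/2 = (½)*(-50) = -25)
r(f, u) = -⅓ - u*f² (r(f, u) = ((-f)*f)*u + (⅙)*(-2) = (-f²)*u - ⅓ = -u*f² - ⅓ = -⅓ - u*f²)
s(O, B) = -24*O (s(O, B) = -25*O + O = -24*O)
(-430 + s(166, r(-4, -2))) - 10434 = (-430 - 24*166) - 10434 = (-430 - 3984) - 10434 = -4414 - 10434 = -14848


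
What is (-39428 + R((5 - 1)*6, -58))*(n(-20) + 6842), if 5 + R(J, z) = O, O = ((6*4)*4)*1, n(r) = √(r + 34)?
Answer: -269143754 - 39337*√14 ≈ -2.6929e+8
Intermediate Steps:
n(r) = √(34 + r)
O = 96 (O = (24*4)*1 = 96*1 = 96)
R(J, z) = 91 (R(J, z) = -5 + 96 = 91)
(-39428 + R((5 - 1)*6, -58))*(n(-20) + 6842) = (-39428 + 91)*(√(34 - 20) + 6842) = -39337*(√14 + 6842) = -39337*(6842 + √14) = -269143754 - 39337*√14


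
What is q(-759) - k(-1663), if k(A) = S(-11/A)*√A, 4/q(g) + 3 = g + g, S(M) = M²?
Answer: -4/1521 - 121*I*√1663/2765569 ≈ -0.0026299 - 0.0017842*I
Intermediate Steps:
q(g) = 4/(-3 + 2*g) (q(g) = 4/(-3 + (g + g)) = 4/(-3 + 2*g))
k(A) = 121/A^(3/2) (k(A) = (-11/A)²*√A = (121/A²)*√A = 121/A^(3/2))
q(-759) - k(-1663) = 4/(-3 + 2*(-759)) - 121/(-1663)^(3/2) = 4/(-3 - 1518) - 121*I*√1663/2765569 = 4/(-1521) - 121*I*√1663/2765569 = 4*(-1/1521) - 121*I*√1663/2765569 = -4/1521 - 121*I*√1663/2765569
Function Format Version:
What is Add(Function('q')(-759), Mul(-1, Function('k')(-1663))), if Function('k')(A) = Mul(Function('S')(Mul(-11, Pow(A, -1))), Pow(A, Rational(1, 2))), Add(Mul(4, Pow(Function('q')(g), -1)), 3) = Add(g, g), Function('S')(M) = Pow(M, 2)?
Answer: Add(Rational(-4, 1521), Mul(Rational(-121, 2765569), I, Pow(1663, Rational(1, 2)))) ≈ Add(-0.0026299, Mul(-0.0017842, I))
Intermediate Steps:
Function('q')(g) = Mul(4, Pow(Add(-3, Mul(2, g)), -1)) (Function('q')(g) = Mul(4, Pow(Add(-3, Add(g, g)), -1)) = Mul(4, Pow(Add(-3, Mul(2, g)), -1)))
Function('k')(A) = Mul(121, Pow(A, Rational(-3, 2))) (Function('k')(A) = Mul(Pow(Mul(-11, Pow(A, -1)), 2), Pow(A, Rational(1, 2))) = Mul(Mul(121, Pow(A, -2)), Pow(A, Rational(1, 2))) = Mul(121, Pow(A, Rational(-3, 2))))
Add(Function('q')(-759), Mul(-1, Function('k')(-1663))) = Add(Mul(4, Pow(Add(-3, Mul(2, -759)), -1)), Mul(-1, Mul(121, Pow(-1663, Rational(-3, 2))))) = Add(Mul(4, Pow(Add(-3, -1518), -1)), Mul(-1, Mul(121, Mul(Rational(1, 2765569), I, Pow(1663, Rational(1, 2)))))) = Add(Mul(4, Pow(-1521, -1)), Mul(-1, Mul(Rational(121, 2765569), I, Pow(1663, Rational(1, 2))))) = Add(Mul(4, Rational(-1, 1521)), Mul(Rational(-121, 2765569), I, Pow(1663, Rational(1, 2)))) = Add(Rational(-4, 1521), Mul(Rational(-121, 2765569), I, Pow(1663, Rational(1, 2))))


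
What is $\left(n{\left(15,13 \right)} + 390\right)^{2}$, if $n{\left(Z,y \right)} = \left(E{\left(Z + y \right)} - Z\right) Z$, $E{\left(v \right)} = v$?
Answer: $342225$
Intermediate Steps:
$n{\left(Z,y \right)} = Z y$ ($n{\left(Z,y \right)} = \left(\left(Z + y\right) - Z\right) Z = y Z = Z y$)
$\left(n{\left(15,13 \right)} + 390\right)^{2} = \left(15 \cdot 13 + 390\right)^{2} = \left(195 + 390\right)^{2} = 585^{2} = 342225$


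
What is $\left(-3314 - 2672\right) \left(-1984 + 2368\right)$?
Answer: $-2298624$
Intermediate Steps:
$\left(-3314 - 2672\right) \left(-1984 + 2368\right) = \left(-3314 - 2672\right) 384 = \left(-5986\right) 384 = -2298624$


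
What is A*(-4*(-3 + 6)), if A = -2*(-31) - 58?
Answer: -48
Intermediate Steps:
A = 4 (A = 62 - 58 = 4)
A*(-4*(-3 + 6)) = 4*(-4*(-3 + 6)) = 4*(-4*3) = 4*(-12) = -48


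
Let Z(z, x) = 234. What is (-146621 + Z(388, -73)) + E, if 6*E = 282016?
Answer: -298153/3 ≈ -99384.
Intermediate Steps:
E = 141008/3 (E = (1/6)*282016 = 141008/3 ≈ 47003.)
(-146621 + Z(388, -73)) + E = (-146621 + 234) + 141008/3 = -146387 + 141008/3 = -298153/3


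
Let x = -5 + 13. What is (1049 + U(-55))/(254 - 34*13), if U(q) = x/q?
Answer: -57687/10340 ≈ -5.5790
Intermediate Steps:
x = 8
U(q) = 8/q
(1049 + U(-55))/(254 - 34*13) = (1049 + 8/(-55))/(254 - 34*13) = (1049 + 8*(-1/55))/(254 - 17*26) = (1049 - 8/55)/(254 - 442) = (57687/55)/(-188) = (57687/55)*(-1/188) = -57687/10340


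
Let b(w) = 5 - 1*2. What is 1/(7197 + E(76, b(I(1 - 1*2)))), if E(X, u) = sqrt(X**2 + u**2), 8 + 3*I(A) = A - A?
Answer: 7197/51791024 - sqrt(5785)/51791024 ≈ 0.00013749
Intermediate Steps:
I(A) = -8/3 (I(A) = -8/3 + (A - A)/3 = -8/3 + (1/3)*0 = -8/3 + 0 = -8/3)
b(w) = 3 (b(w) = 5 - 2 = 3)
1/(7197 + E(76, b(I(1 - 1*2)))) = 1/(7197 + sqrt(76**2 + 3**2)) = 1/(7197 + sqrt(5776 + 9)) = 1/(7197 + sqrt(5785))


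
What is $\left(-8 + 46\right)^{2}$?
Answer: $1444$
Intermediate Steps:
$\left(-8 + 46\right)^{2} = 38^{2} = 1444$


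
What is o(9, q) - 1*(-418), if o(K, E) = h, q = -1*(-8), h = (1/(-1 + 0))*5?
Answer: 413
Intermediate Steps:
h = -5 (h = (1/(-1))*5 = -1*1*5 = -1*5 = -5)
q = 8
o(K, E) = -5
o(9, q) - 1*(-418) = -5 - 1*(-418) = -5 + 418 = 413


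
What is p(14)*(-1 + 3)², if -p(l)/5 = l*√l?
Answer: -280*√14 ≈ -1047.7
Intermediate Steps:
p(l) = -5*l^(3/2) (p(l) = -5*l*√l = -5*l^(3/2))
p(14)*(-1 + 3)² = (-70*√14)*(-1 + 3)² = -70*√14*2² = -70*√14*4 = -280*√14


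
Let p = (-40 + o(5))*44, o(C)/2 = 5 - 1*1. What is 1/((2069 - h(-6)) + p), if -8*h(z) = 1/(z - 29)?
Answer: 280/185079 ≈ 0.0015129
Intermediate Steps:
h(z) = -1/(8*(-29 + z)) (h(z) = -1/(8*(z - 29)) = -1/(8*(-29 + z)))
o(C) = 8 (o(C) = 2*(5 - 1*1) = 2*(5 - 1) = 2*4 = 8)
p = -1408 (p = (-40 + 8)*44 = -32*44 = -1408)
1/((2069 - h(-6)) + p) = 1/((2069 - (-1)/(-232 + 8*(-6))) - 1408) = 1/((2069 - (-1)/(-232 - 48)) - 1408) = 1/((2069 - (-1)/(-280)) - 1408) = 1/((2069 - (-1)*(-1)/280) - 1408) = 1/((2069 - 1*1/280) - 1408) = 1/((2069 - 1/280) - 1408) = 1/(579319/280 - 1408) = 1/(185079/280) = 280/185079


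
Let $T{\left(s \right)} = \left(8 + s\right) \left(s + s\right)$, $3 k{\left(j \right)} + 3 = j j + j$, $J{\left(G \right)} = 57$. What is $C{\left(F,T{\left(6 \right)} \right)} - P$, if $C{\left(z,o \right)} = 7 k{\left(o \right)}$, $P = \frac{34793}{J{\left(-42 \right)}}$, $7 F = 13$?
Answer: $\frac{3740944}{57} \approx 65631.0$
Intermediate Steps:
$F = \frac{13}{7}$ ($F = \frac{1}{7} \cdot 13 = \frac{13}{7} \approx 1.8571$)
$P = \frac{34793}{57} \approx 610.4$
$k{\left(j \right)} = -1 + \frac{j}{3} + \frac{j^{2}}{3}$ ($k{\left(j \right)} = -1 + \frac{j j + j}{3} = -1 + \frac{j^{2} + j}{3} = -1 + \frac{j + j^{2}}{3} = -1 + \left(\frac{j}{3} + \frac{j^{2}}{3}\right) = -1 + \frac{j}{3} + \frac{j^{2}}{3}$)
$T{\left(s \right)} = 2 s \left(8 + s\right)$ ($T{\left(s \right)} = \left(8 + s\right) 2 s = 2 s \left(8 + s\right)$)
$C{\left(z,o \right)} = -7 + \frac{7 o}{3} + \frac{7 o^{2}}{3}$ ($C{\left(z,o \right)} = 7 \left(-1 + \frac{o}{3} + \frac{o^{2}}{3}\right) = -7 + \frac{7 o}{3} + \frac{7 o^{2}}{3}$)
$C{\left(F,T{\left(6 \right)} \right)} - P = \left(-7 + \frac{7 \cdot 2 \cdot 6 \left(8 + 6\right)}{3} + \frac{7 \left(2 \cdot 6 \left(8 + 6\right)\right)^{2}}{3}\right) - \frac{34793}{57} = \left(-7 + \frac{7 \cdot 2 \cdot 6 \cdot 14}{3} + \frac{7 \left(2 \cdot 6 \cdot 14\right)^{2}}{3}\right) - \frac{34793}{57} = \left(-7 + \frac{7}{3} \cdot 168 + \frac{7 \cdot 168^{2}}{3}\right) - \frac{34793}{57} = \left(-7 + 392 + \frac{7}{3} \cdot 28224\right) - \frac{34793}{57} = \left(-7 + 392 + 65856\right) - \frac{34793}{57} = 66241 - \frac{34793}{57} = \frac{3740944}{57}$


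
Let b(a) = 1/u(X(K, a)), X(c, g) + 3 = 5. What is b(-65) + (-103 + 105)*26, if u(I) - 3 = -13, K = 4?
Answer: 519/10 ≈ 51.900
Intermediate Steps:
X(c, g) = 2 (X(c, g) = -3 + 5 = 2)
u(I) = -10 (u(I) = 3 - 13 = -10)
b(a) = -1/10 (b(a) = 1/(-10) = -1/10)
b(-65) + (-103 + 105)*26 = -1/10 + (-103 + 105)*26 = -1/10 + 2*26 = -1/10 + 52 = 519/10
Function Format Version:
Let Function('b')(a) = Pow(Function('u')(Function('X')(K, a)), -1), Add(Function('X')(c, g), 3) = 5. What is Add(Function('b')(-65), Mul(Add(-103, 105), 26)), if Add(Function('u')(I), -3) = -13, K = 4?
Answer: Rational(519, 10) ≈ 51.900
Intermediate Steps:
Function('X')(c, g) = 2 (Function('X')(c, g) = Add(-3, 5) = 2)
Function('u')(I) = -10 (Function('u')(I) = Add(3, -13) = -10)
Function('b')(a) = Rational(-1, 10) (Function('b')(a) = Pow(-10, -1) = Rational(-1, 10))
Add(Function('b')(-65), Mul(Add(-103, 105), 26)) = Add(Rational(-1, 10), Mul(Add(-103, 105), 26)) = Add(Rational(-1, 10), Mul(2, 26)) = Add(Rational(-1, 10), 52) = Rational(519, 10)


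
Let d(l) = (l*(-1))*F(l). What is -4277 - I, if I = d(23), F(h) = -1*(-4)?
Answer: -4185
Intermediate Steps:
F(h) = 4
d(l) = -4*l (d(l) = (l*(-1))*4 = -l*4 = -4*l)
I = -92 (I = -4*23 = -92)
-4277 - I = -4277 - 1*(-92) = -4277 + 92 = -4185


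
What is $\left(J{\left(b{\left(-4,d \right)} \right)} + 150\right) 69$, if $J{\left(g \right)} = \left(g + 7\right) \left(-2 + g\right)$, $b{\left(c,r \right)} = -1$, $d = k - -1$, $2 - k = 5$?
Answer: $9108$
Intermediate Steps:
$k = -3$ ($k = 2 - 5 = -3$)
$d = -2$ ($d = -3 - -1 = -3 + 1 = -2$)
$J{\left(g \right)} = \left(-2 + g\right) \left(7 + g\right)$ ($J{\left(g \right)} = \left(7 + g\right) \left(-2 + g\right) = \left(-2 + g\right) \left(7 + g\right)$)
$\left(J{\left(b{\left(-4,d \right)} \right)} + 150\right) 69 = \left(\left(-14 + \left(-1\right)^{2} + 5 \left(-1\right)\right) + 150\right) 69 = \left(\left(-14 + 1 - 5\right) + 150\right) 69 = \left(-18 + 150\right) 69 = 132 \cdot 69 = 9108$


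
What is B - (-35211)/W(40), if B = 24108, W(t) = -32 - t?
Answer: 566855/24 ≈ 23619.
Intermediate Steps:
B - (-35211)/W(40) = 24108 - (-35211)/(-32 - 1*40) = 24108 - (-35211)/(-32 - 40) = 24108 - (-35211)/(-72) = 24108 - (-35211)*(-1)/72 = 24108 - 1*11737/24 = 24108 - 11737/24 = 566855/24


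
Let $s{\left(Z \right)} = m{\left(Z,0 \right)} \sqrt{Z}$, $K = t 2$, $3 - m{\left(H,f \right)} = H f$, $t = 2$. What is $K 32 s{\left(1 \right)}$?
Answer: $384$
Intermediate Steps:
$m{\left(H,f \right)} = 3 - H f$
$K = 4$ ($K = 2 \cdot 2 = 4$)
$s{\left(Z \right)} = 3 \sqrt{Z}$ ($s{\left(Z \right)} = \left(3 - Z 0\right) \sqrt{Z} = \left(3 + 0\right) \sqrt{Z} = 3 \sqrt{Z}$)
$K 32 s{\left(1 \right)} = 4 \cdot 32 \cdot 3 \sqrt{1} = 128 \cdot 3 \cdot 1 = 128 \cdot 3 = 384$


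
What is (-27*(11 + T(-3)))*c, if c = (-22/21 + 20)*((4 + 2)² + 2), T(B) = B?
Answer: -1088928/7 ≈ -1.5556e+5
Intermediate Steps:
c = 15124/21 (c = (-22*1/21 + 20)*(6² + 2) = (-22/21 + 20)*(36 + 2) = (398/21)*38 = 15124/21 ≈ 720.19)
(-27*(11 + T(-3)))*c = -27*(11 - 3)*(15124/21) = -27*8*(15124/21) = -216*15124/21 = -1088928/7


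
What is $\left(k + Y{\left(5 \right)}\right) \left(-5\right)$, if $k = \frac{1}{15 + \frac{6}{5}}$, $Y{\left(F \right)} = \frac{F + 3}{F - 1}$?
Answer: $- \frac{835}{81} \approx -10.309$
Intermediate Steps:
$Y{\left(F \right)} = \frac{3 + F}{-1 + F}$
$k = \frac{5}{81}$ ($k = \frac{1}{15 + 6 \cdot \frac{1}{5}} = \frac{1}{15 + \frac{6}{5}} = \frac{1}{\frac{81}{5}} = \frac{5}{81} \approx 0.061728$)
$\left(k + Y{\left(5 \right)}\right) \left(-5\right) = \left(\frac{5}{81} + \frac{3 + 5}{-1 + 5}\right) \left(-5\right) = \left(\frac{5}{81} + \frac{1}{4} \cdot 8\right) \left(-5\right) = \left(\frac{5}{81} + 2\right) \left(-5\right) = \frac{167}{81} \left(-5\right) = - \frac{835}{81}$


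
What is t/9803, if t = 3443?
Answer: 3443/9803 ≈ 0.35122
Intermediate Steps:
t/9803 = 3443/9803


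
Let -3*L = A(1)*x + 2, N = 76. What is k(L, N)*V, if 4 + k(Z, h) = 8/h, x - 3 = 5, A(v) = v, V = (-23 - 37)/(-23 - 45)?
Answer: -1110/323 ≈ -3.4365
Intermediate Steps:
V = 15/17 (V = -60/(-68) = -60*(-1/68) = 15/17 ≈ 0.88235)
x = 8 (x = 3 + 5 = 8)
L = -10/3 (L = -(1*8 + 2)/3 = -(8 + 2)/3 = -⅓*10 = -10/3 ≈ -3.3333)
k(Z, h) = -4 + 8/h
k(L, N)*V = (-4 + 8/76)*(15/17) = (-4 + 8*(1/76))*(15/17) = (-4 + 2/19)*(15/17) = -74/19*15/17 = -1110/323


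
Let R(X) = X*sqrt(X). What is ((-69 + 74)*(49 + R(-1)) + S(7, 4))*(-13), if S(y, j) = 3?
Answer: -3224 + 65*I ≈ -3224.0 + 65.0*I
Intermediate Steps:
R(X) = X**(3/2)
((-69 + 74)*(49 + R(-1)) + S(7, 4))*(-13) = ((-69 + 74)*(49 + (-1)**(3/2)) + 3)*(-13) = (5*(49 - I) + 3)*(-13) = ((245 - 5*I) + 3)*(-13) = (248 - 5*I)*(-13) = -3224 + 65*I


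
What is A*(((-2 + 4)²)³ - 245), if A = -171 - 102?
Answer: 49413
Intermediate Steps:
A = -273
A*(((-2 + 4)²)³ - 245) = -273*(((-2 + 4)²)³ - 245) = -273*((2²)³ - 245) = -273*(4³ - 245) = -273*(64 - 245) = -273*(-181) = 49413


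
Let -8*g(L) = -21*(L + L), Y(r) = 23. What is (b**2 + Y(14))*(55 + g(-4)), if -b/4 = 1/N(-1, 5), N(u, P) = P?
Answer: 20094/25 ≈ 803.76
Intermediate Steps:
b = -4/5 ≈ -0.80000
g(L) = 21*L/4 (g(L) = -(-21)*(L + L)/8 = -(-21)*2*L/8 = -(-21)*L/4 = 21*L/4)
(b**2 + Y(14))*(55 + g(-4)) = ((-4/5)**2 + 23)*(55 + (21/4)*(-4)) = (16/25 + 23)*(55 - 21) = (591/25)*34 = 20094/25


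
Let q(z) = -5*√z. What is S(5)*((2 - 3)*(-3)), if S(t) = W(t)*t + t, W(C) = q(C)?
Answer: 15 - 75*√5 ≈ -152.71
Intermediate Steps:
W(C) = -5*√C
S(t) = t - 5*t^(3/2) (S(t) = (-5*√t)*t + t = -5*t^(3/2) + t = t - 5*t^(3/2))
S(5)*((2 - 3)*(-3)) = (5 - 25*√5)*((2 - 3)*(-3)) = (5 - 25*√5)*(-1*(-3)) = (5 - 25*√5)*3 = 15 - 75*√5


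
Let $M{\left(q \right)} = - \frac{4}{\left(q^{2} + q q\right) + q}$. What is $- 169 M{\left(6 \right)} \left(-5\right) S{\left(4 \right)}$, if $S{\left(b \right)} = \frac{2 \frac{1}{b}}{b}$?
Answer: $- \frac{65}{12} \approx -5.4167$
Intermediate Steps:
$M{\left(q \right)} = - \frac{4}{q + 2 q^{2}}$ ($M{\left(q \right)} = - \frac{4}{\left(q^{2} + q^{2}\right) + q} = - \frac{4}{2 q^{2} + q} = - \frac{4}{q + 2 q^{2}}$)
$S{\left(b \right)} = \frac{2}{b^{2}}$
$- 169 M{\left(6 \right)} \left(-5\right) S{\left(4 \right)} = - 169 - \frac{4}{6 \left(1 + 2 \cdot 6\right)} \left(-5\right) \frac{2}{16} = - 169 \left(-4\right) \frac{1}{6} \frac{1}{1 + 12} \left(-5\right) 2 \cdot \frac{1}{16} = - 169 \left(-4\right) \frac{1}{6} \cdot \frac{1}{13} \left(-5\right) \frac{1}{8} = - 169 \left(- \frac{2}{39}\right) \left(-5\right) \frac{1}{8} = - 169 \cdot \frac{10}{39} \cdot \frac{1}{8} = \left(-169\right) \frac{5}{156} = - \frac{65}{12}$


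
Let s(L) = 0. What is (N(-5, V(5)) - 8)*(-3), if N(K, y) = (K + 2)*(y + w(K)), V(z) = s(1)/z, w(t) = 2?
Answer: 42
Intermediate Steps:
V(z) = 0 (V(z) = 0/z = 0)
N(K, y) = (2 + K)*(2 + y) (N(K, y) = (K + 2)*(y + 2) = (2 + K)*(2 + y))
(N(-5, V(5)) - 8)*(-3) = ((4 + 2*(-5) + 2*0 - 5*0) - 8)*(-3) = ((4 - 10 + 0 + 0) - 8)*(-3) = (-6 - 8)*(-3) = -14*(-3) = 42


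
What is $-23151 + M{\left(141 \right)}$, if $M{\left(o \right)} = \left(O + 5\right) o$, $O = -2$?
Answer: $-22728$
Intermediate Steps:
$M{\left(o \right)} = 3 o$ ($M{\left(o \right)} = \left(-2 + 5\right) o = 3 o$)
$-23151 + M{\left(141 \right)} = -23151 + 3 \cdot 141 = -23151 + 423 = -22728$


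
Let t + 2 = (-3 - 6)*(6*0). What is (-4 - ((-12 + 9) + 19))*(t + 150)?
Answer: -2960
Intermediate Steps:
t = -2 (t = -2 + (-3 - 6)*(6*0) = -2 - 9*0 = -2 + 0 = -2)
(-4 - ((-12 + 9) + 19))*(t + 150) = (-4 - ((-12 + 9) + 19))*(-2 + 150) = (-4 - (-3 + 19))*148 = (-4 - 1*16)*148 = (-4 - 16)*148 = -20*148 = -2960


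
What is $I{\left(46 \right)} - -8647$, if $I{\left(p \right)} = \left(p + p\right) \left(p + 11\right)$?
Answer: $13891$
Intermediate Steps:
$I{\left(p \right)} = 2 p \left(11 + p\right)$
$I{\left(46 \right)} - -8647 = 2 \cdot 46 \left(11 + 46\right) - -8647 = 2 \cdot 46 \cdot 57 + 8647 = 5244 + 8647 = 13891$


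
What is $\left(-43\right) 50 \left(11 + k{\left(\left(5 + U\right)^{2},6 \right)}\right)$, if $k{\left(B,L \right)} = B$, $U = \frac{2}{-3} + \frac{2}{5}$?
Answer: $- \frac{646376}{9} \approx -71820.0$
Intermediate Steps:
$U = - \frac{4}{15}$ ($U = 2 \left(- \frac{1}{3}\right) + 2 \cdot \frac{1}{5} = - \frac{2}{3} + \frac{2}{5} = - \frac{4}{15} \approx -0.26667$)
$\left(-43\right) 50 \left(11 + k{\left(\left(5 + U\right)^{2},6 \right)}\right) = \left(-43\right) 50 \left(11 + \left(5 - \frac{4}{15}\right)^{2}\right) = - 2150 \left(11 + \left(\frac{71}{15}\right)^{2}\right) = - 2150 \left(11 + \frac{5041}{225}\right) = \left(-2150\right) \frac{7516}{225} = - \frac{646376}{9}$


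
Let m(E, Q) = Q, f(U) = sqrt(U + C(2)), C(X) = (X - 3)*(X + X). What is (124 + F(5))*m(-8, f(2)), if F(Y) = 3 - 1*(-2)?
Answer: 129*I*sqrt(2) ≈ 182.43*I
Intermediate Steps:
F(Y) = 5 (F(Y) = 3 + 2 = 5)
C(X) = 2*X*(-3 + X) (C(X) = (-3 + X)*(2*X) = 2*X*(-3 + X))
f(U) = sqrt(-4 + U) (f(U) = sqrt(U + 2*2*(-3 + 2)) = sqrt(U + 2*2*(-1)) = sqrt(U - 4) = sqrt(-4 + U))
(124 + F(5))*m(-8, f(2)) = (124 + 5)*sqrt(-4 + 2) = 129*sqrt(-2) = 129*(I*sqrt(2)) = 129*I*sqrt(2)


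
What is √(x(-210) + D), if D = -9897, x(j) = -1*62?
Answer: I*√9959 ≈ 99.795*I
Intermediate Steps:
x(j) = -62
√(x(-210) + D) = √(-62 - 9897) = √(-9959) = I*√9959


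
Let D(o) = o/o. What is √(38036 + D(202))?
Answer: √38037 ≈ 195.03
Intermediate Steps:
D(o) = 1
√(38036 + D(202)) = √(38036 + 1) = √38037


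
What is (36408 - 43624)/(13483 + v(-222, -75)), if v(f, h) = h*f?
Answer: -7216/30133 ≈ -0.23947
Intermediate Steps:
v(f, h) = f*h
(36408 - 43624)/(13483 + v(-222, -75)) = (36408 - 43624)/(13483 - 222*(-75)) = -7216/(13483 + 16650) = -7216/30133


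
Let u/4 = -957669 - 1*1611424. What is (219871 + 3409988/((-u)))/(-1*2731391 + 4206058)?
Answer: 564869899500/3788556667031 ≈ 0.14910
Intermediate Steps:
u = -10276372 (u = 4*(-957669 - 1*1611424) = 4*(-957669 - 1611424) = 4*(-2569093) = -10276372)
(219871 + 3409988/((-u)))/(-1*2731391 + 4206058) = (219871 + 3409988/((-1*(-10276372))))/(-1*2731391 + 4206058) = (219871 + 3409988/10276372)/(-2731391 + 4206058) = (219871 + 3409988*(1/10276372))/1474667 = (219871 + 852497/2569093)*(1/1474667) = (564869899500/2569093)*(1/1474667) = 564869899500/3788556667031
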